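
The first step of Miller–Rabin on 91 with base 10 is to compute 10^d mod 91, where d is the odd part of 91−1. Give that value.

90

91 − 1 = 90 = 2^1 · 45, so d = 45.
10^1 ≡ 10 (mod 91)
10^2 ≡ 10^2 = 100 ≡ 9 (mod 91)
10^4 ≡ 9^2 = 81 ≡ 81 (mod 91)
10^8 ≡ 81^2 = 6561 ≡ 9 (mod 91)
10^16 ≡ 9^2 = 81 ≡ 81 (mod 91)
10^32 ≡ 81^2 = 6561 ≡ 9 (mod 91)
45 = 32 + 8 + 4 + 1 in binary powers of 2.
So 10^45 ≡ 9 · 9 · 81 · 10 ≡ 90 (mod 91).
Since 10^d ≡ 90 (mod 91), base 10 does not prove 91 composite.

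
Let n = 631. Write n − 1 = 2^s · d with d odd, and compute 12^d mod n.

631 − 1 = 630 = 2^1 · 315, so d = 315.
12^1 ≡ 12 (mod 631)
12^2 ≡ 12^2 = 144 ≡ 144 (mod 631)
12^4 ≡ 144^2 = 20736 ≡ 544 (mod 631)
12^8 ≡ 544^2 = 295936 ≡ 628 (mod 631)
12^16 ≡ 628^2 = 394384 ≡ 9 (mod 631)
12^32 ≡ 9^2 = 81 ≡ 81 (mod 631)
12^64 ≡ 81^2 = 6561 ≡ 251 (mod 631)
12^128 ≡ 251^2 = 63001 ≡ 532 (mod 631)
12^256 ≡ 532^2 = 283024 ≡ 336 (mod 631)
315 = 256 + 32 + 16 + 8 + 2 + 1 in binary powers of 2.
So 12^315 ≡ 336 · 81 · 9 · 628 · 144 · 12 ≡ 630 (mod 631).
Since 12^d ≡ 630 (mod 631), base 12 does not prove 631 composite.

630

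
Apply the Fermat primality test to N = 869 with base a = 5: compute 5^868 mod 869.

5^1 ≡ 5 (mod 869)
5^2 ≡ 5^2 = 25 ≡ 25 (mod 869)
5^4 ≡ 25^2 = 625 ≡ 625 (mod 869)
5^8 ≡ 625^2 = 390625 ≡ 444 (mod 869)
5^16 ≡ 444^2 = 197136 ≡ 742 (mod 869)
5^32 ≡ 742^2 = 550564 ≡ 487 (mod 869)
5^64 ≡ 487^2 = 237169 ≡ 801 (mod 869)
5^128 ≡ 801^2 = 641601 ≡ 279 (mod 869)
5^256 ≡ 279^2 = 77841 ≡ 500 (mod 869)
5^512 ≡ 500^2 = 250000 ≡ 597 (mod 869)
868 = 512 + 256 + 64 + 32 + 4 in binary powers of 2.
So 5^868 ≡ 597 · 500 · 801 · 487 · 625 ≡ 356 (mod 869).
Since 356 ≠ 1, base 5 is a Fermat witness: 869 is composite.

356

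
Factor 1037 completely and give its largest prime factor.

1037 = 17 · 61
61 is prime.
So 1037 = 17 · 61; the largest prime factor is 61.

61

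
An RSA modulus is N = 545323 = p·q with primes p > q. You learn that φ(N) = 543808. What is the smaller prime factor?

φ(n) = (p−1)(q−1) = n − (p+q) + 1, so p + q = 545323 − 543808 + 1 = 1516.
p and q are the roots of t² − 1516t + 545323 = 0.
Discriminant: 1516² − 4·545323 = 2298256 − 2181292 = 116964; √116964 = 342.
q = (1516 − 342)/2 = 587, p = (1516 + 342)/2 = 929.
Check: 587 · 929 = 545323.

587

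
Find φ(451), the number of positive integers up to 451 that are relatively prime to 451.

400

Factor: 451 = 11 · 41.
φ(451) = (11−1) · (41−1) = 10 · 40 = 400.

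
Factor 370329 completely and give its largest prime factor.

370329 = 3 · 123443
123443 = 19 · 6497
6497 = 73 · 89
89 is prime.
So 370329 = 3 · 19 · 73 · 89; the largest prime factor is 89.

89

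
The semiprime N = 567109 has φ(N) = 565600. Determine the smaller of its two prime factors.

701

φ(n) = (p−1)(q−1) = n − (p+q) + 1, so p + q = 567109 − 565600 + 1 = 1510.
p and q are the roots of t² − 1510t + 567109 = 0.
Discriminant: 1510² − 4·567109 = 2280100 − 2268436 = 11664; √11664 = 108.
q = (1510 − 108)/2 = 701, p = (1510 + 108)/2 = 809.
Check: 701 · 809 = 567109.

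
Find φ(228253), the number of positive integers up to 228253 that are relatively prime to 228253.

213840

Factor: 228253 = 31 · 37 · 199.
φ(228253) = (31−1) · (37−1) · (199−1) = 30 · 36 · 198 = 213840.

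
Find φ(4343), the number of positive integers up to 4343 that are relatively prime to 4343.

4200

Factor: 4343 = 43 · 101.
φ(4343) = (43−1) · (101−1) = 42 · 100 = 4200.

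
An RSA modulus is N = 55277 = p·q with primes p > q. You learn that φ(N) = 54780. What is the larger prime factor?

331

φ(n) = (p−1)(q−1) = n − (p+q) + 1, so p + q = 55277 − 54780 + 1 = 498.
p and q are the roots of t² − 498t + 55277 = 0.
Discriminant: 498² − 4·55277 = 248004 − 221108 = 26896; √26896 = 164.
q = (498 − 164)/2 = 167, p = (498 + 164)/2 = 331.
Check: 167 · 331 = 55277.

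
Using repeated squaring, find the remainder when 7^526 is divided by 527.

348

7^1 ≡ 7 (mod 527)
7^2 ≡ 7^2 = 49 ≡ 49 (mod 527)
7^4 ≡ 49^2 = 2401 ≡ 293 (mod 527)
7^8 ≡ 293^2 = 85849 ≡ 475 (mod 527)
7^16 ≡ 475^2 = 225625 ≡ 69 (mod 527)
7^32 ≡ 69^2 = 4761 ≡ 18 (mod 527)
7^64 ≡ 18^2 = 324 ≡ 324 (mod 527)
7^128 ≡ 324^2 = 104976 ≡ 103 (mod 527)
7^256 ≡ 103^2 = 10609 ≡ 69 (mod 527)
7^512 ≡ 69^2 = 4761 ≡ 18 (mod 527)
526 = 512 + 8 + 4 + 2 in binary powers of 2.
So 7^526 ≡ 18 · 475 · 293 · 49 ≡ 348 (mod 527).
Since 348 ≠ 1, base 7 is a Fermat witness: 527 is composite.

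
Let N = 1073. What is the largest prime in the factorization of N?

37

1073 = 29 · 37
37 is prime.
So 1073 = 29 · 37; the largest prime factor is 37.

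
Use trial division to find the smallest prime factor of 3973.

29

3973 is odd.
Digit sum 22, not divisible by 3.
Ends in 3: not divisible by 5.
7: 3973 = 7·567 + 4
11: 3973 = 11·361 + 2
13: 3973 = 13·305 + 8
17: 3973 = 17·233 + 12
19: 3973 = 19·209 + 2
23: 3973 = 23·172 + 17
29: 3973 = 29·137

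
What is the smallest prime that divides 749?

749 is odd.
Digit sum 20, not divisible by 3.
Ends in 9: not divisible by 5.
7: 749 = 7·107

7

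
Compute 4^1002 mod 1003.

4^1 ≡ 4 (mod 1003)
4^2 ≡ 4^2 = 16 ≡ 16 (mod 1003)
4^4 ≡ 16^2 = 256 ≡ 256 (mod 1003)
4^8 ≡ 256^2 = 65536 ≡ 341 (mod 1003)
4^16 ≡ 341^2 = 116281 ≡ 936 (mod 1003)
4^32 ≡ 936^2 = 876096 ≡ 477 (mod 1003)
4^64 ≡ 477^2 = 227529 ≡ 851 (mod 1003)
4^128 ≡ 851^2 = 724201 ≡ 35 (mod 1003)
4^256 ≡ 35^2 = 1225 ≡ 222 (mod 1003)
4^512 ≡ 222^2 = 49284 ≡ 137 (mod 1003)
1002 = 512 + 256 + 128 + 64 + 32 + 8 + 2 in binary powers of 2.
So 4^1002 ≡ 137 · 222 · 35 · 851 · 477 · 341 · 16 ≡ 169 (mod 1003).
Since 169 ≠ 1, base 4 is a Fermat witness: 1003 is composite.

169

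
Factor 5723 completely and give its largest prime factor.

5723 = 59 · 97
97 is prime.
So 5723 = 59 · 97; the largest prime factor is 97.

97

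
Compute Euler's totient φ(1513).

1408

Factor: 1513 = 17 · 89.
φ(1513) = (17−1) · (89−1) = 16 · 88 = 1408.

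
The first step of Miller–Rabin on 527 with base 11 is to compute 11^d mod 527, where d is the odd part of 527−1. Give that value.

527 − 1 = 526 = 2^1 · 263, so d = 263.
11^1 ≡ 11 (mod 527)
11^2 ≡ 11^2 = 121 ≡ 121 (mod 527)
11^4 ≡ 121^2 = 14641 ≡ 412 (mod 527)
11^8 ≡ 412^2 = 169744 ≡ 50 (mod 527)
11^16 ≡ 50^2 = 2500 ≡ 392 (mod 527)
11^32 ≡ 392^2 = 153664 ≡ 307 (mod 527)
11^64 ≡ 307^2 = 94249 ≡ 443 (mod 527)
11^128 ≡ 443^2 = 196249 ≡ 205 (mod 527)
11^256 ≡ 205^2 = 42025 ≡ 392 (mod 527)
263 = 256 + 4 + 2 + 1 in binary powers of 2.
So 11^263 ≡ 392 · 412 · 121 · 11 ≡ 105 (mod 527).
Squaring chain: 105; never reaches −1, so base 11 is a Miller–Rabin witness that 527 is composite.

105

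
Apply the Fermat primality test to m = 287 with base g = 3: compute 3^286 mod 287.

3^1 ≡ 3 (mod 287)
3^2 ≡ 3^2 = 9 ≡ 9 (mod 287)
3^4 ≡ 9^2 = 81 ≡ 81 (mod 287)
3^8 ≡ 81^2 = 6561 ≡ 247 (mod 287)
3^16 ≡ 247^2 = 61009 ≡ 165 (mod 287)
3^32 ≡ 165^2 = 27225 ≡ 247 (mod 287)
3^64 ≡ 247^2 = 61009 ≡ 165 (mod 287)
3^128 ≡ 165^2 = 27225 ≡ 247 (mod 287)
3^256 ≡ 247^2 = 61009 ≡ 165 (mod 287)
286 = 256 + 16 + 8 + 4 + 2 in binary powers of 2.
So 3^286 ≡ 165 · 165 · 247 · 81 · 9 ≡ 32 (mod 287).
Since 32 ≠ 1, base 3 is a Fermat witness: 287 is composite.

32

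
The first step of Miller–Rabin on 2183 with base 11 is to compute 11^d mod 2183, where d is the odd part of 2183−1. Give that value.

1026

2183 − 1 = 2182 = 2^1 · 1091, so d = 1091.
11^1 ≡ 11 (mod 2183)
11^2 ≡ 11^2 = 121 ≡ 121 (mod 2183)
11^4 ≡ 121^2 = 14641 ≡ 1543 (mod 2183)
11^8 ≡ 1543^2 = 2380849 ≡ 1379 (mod 2183)
11^16 ≡ 1379^2 = 1901641 ≡ 248 (mod 2183)
11^32 ≡ 248^2 = 61504 ≡ 380 (mod 2183)
11^64 ≡ 380^2 = 144400 ≡ 322 (mod 2183)
11^128 ≡ 322^2 = 103684 ≡ 1083 (mod 2183)
11^256 ≡ 1083^2 = 1172889 ≡ 618 (mod 2183)
11^512 ≡ 618^2 = 381924 ≡ 2082 (mod 2183)
11^1024 ≡ 2082^2 = 4334724 ≡ 1469 (mod 2183)
1091 = 1024 + 64 + 2 + 1 in binary powers of 2.
So 11^1091 ≡ 1469 · 322 · 121 · 11 ≡ 1026 (mod 2183).
Squaring chain: 1026; never reaches −1, so base 11 is a Miller–Rabin witness that 2183 is composite.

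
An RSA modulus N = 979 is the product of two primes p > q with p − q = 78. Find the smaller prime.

11

Since p = q + 78, we have 979 = q(q + 78), so q² + 78q − 979 = 0.
Discriminant: 78² + 4·979 = 6084 + 3916 = 10000; √10000 = 100.
q = (−78 + 100)/2 = 11, and p = q + 78 = 89.
Check: 11 · 89 = 979.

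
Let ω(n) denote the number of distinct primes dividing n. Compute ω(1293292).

1293292 = 2^2 · 323323
323323 = 7 · 46189
46189 = 11 · 4199
4199 = 13 · 323
323 = 17 · 19
1293292 = 2^2 · 7 · 11 · 13 · 17 · 19, which has 6 distinct prime factors.

6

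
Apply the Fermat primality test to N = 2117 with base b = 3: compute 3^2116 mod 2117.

3^1 ≡ 3 (mod 2117)
3^2 ≡ 3^2 = 9 ≡ 9 (mod 2117)
3^4 ≡ 9^2 = 81 ≡ 81 (mod 2117)
3^8 ≡ 81^2 = 6561 ≡ 210 (mod 2117)
3^16 ≡ 210^2 = 44100 ≡ 1760 (mod 2117)
3^32 ≡ 1760^2 = 3097600 ≡ 429 (mod 2117)
3^64 ≡ 429^2 = 184041 ≡ 1979 (mod 2117)
3^128 ≡ 1979^2 = 3916441 ≡ 2108 (mod 2117)
3^256 ≡ 2108^2 = 4443664 ≡ 81 (mod 2117)
3^512 ≡ 81^2 = 6561 ≡ 210 (mod 2117)
3^1024 ≡ 210^2 = 44100 ≡ 1760 (mod 2117)
3^2048 ≡ 1760^2 = 3097600 ≡ 429 (mod 2117)
2116 = 2048 + 64 + 4 in binary powers of 2.
So 3^2116 ≡ 429 · 1979 · 81 ≡ 1760 (mod 2117).
Since 1760 ≠ 1, base 3 is a Fermat witness: 2117 is composite.

1760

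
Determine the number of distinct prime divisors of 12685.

12685 = 5 · 2537
2537 = 43 · 59
12685 = 5 · 43 · 59, which has 3 distinct prime factors.

3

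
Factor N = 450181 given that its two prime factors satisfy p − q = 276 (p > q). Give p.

823

Since p = q + 276, we have 450181 = q(q + 276), so q² + 276q − 450181 = 0.
Discriminant: 276² + 4·450181 = 76176 + 1800724 = 1876900; √1876900 = 1370.
q = (−276 + 1370)/2 = 547, and p = q + 276 = 823.
Check: 547 · 823 = 450181.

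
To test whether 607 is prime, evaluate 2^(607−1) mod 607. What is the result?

2^1 ≡ 2 (mod 607)
2^2 ≡ 2^2 = 4 ≡ 4 (mod 607)
2^4 ≡ 4^2 = 16 ≡ 16 (mod 607)
2^8 ≡ 16^2 = 256 ≡ 256 (mod 607)
2^16 ≡ 256^2 = 65536 ≡ 587 (mod 607)
2^32 ≡ 587^2 = 344569 ≡ 400 (mod 607)
2^64 ≡ 400^2 = 160000 ≡ 359 (mod 607)
2^128 ≡ 359^2 = 128881 ≡ 197 (mod 607)
2^256 ≡ 197^2 = 38809 ≡ 568 (mod 607)
2^512 ≡ 568^2 = 322624 ≡ 307 (mod 607)
606 = 512 + 64 + 16 + 8 + 4 + 2 in binary powers of 2.
So 2^606 ≡ 307 · 359 · 587 · 256 · 16 · 4 ≡ 1 (mod 607).
Since the result is 1, base 2 gives no evidence that 607 is composite.

1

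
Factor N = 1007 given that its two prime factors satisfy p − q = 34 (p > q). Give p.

53

Since p = q + 34, we have 1007 = q(q + 34), so q² + 34q − 1007 = 0.
Discriminant: 34² + 4·1007 = 1156 + 4028 = 5184; √5184 = 72.
q = (−34 + 72)/2 = 19, and p = q + 34 = 53.
Check: 19 · 53 = 1007.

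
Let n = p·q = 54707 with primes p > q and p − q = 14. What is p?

Since p = q + 14, we have 54707 = q(q + 14), so q² + 14q − 54707 = 0.
Discriminant: 14² + 4·54707 = 196 + 218828 = 219024; √219024 = 468.
q = (−14 + 468)/2 = 227, and p = q + 14 = 241.
Check: 227 · 241 = 54707.

241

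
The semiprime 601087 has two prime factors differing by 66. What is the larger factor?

Since p = q + 66, we have 601087 = q(q + 66), so q² + 66q − 601087 = 0.
Discriminant: 66² + 4·601087 = 4356 + 2404348 = 2408704; √2408704 = 1552.
q = (−66 + 1552)/2 = 743, and p = q + 66 = 809.
Check: 743 · 809 = 601087.

809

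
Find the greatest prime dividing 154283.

71

154283 = 41 · 3763
3763 = 53 · 71
71 is prime.
So 154283 = 41 · 53 · 71; the largest prime factor is 71.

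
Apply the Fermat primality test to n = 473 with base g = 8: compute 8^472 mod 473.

262

8^1 ≡ 8 (mod 473)
8^2 ≡ 8^2 = 64 ≡ 64 (mod 473)
8^4 ≡ 64^2 = 4096 ≡ 312 (mod 473)
8^8 ≡ 312^2 = 97344 ≡ 379 (mod 473)
8^16 ≡ 379^2 = 143641 ≡ 322 (mod 473)
8^32 ≡ 322^2 = 103684 ≡ 97 (mod 473)
8^64 ≡ 97^2 = 9409 ≡ 422 (mod 473)
8^128 ≡ 422^2 = 178084 ≡ 236 (mod 473)
8^256 ≡ 236^2 = 55696 ≡ 355 (mod 473)
472 = 256 + 128 + 64 + 16 + 8 in binary powers of 2.
So 8^472 ≡ 355 · 236 · 422 · 322 · 379 ≡ 262 (mod 473).
Since 262 ≠ 1, base 8 is a Fermat witness: 473 is composite.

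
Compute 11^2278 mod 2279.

11^1 ≡ 11 (mod 2279)
11^2 ≡ 11^2 = 121 ≡ 121 (mod 2279)
11^4 ≡ 121^2 = 14641 ≡ 967 (mod 2279)
11^8 ≡ 967^2 = 935089 ≡ 699 (mod 2279)
11^16 ≡ 699^2 = 488601 ≡ 895 (mod 2279)
11^32 ≡ 895^2 = 801025 ≡ 1096 (mod 2279)
11^64 ≡ 1096^2 = 1201216 ≡ 183 (mod 2279)
11^128 ≡ 183^2 = 33489 ≡ 1583 (mod 2279)
11^256 ≡ 1583^2 = 2505889 ≡ 1268 (mod 2279)
11^512 ≡ 1268^2 = 1607824 ≡ 1129 (mod 2279)
11^1024 ≡ 1129^2 = 1274641 ≡ 680 (mod 2279)
11^2048 ≡ 680^2 = 462400 ≡ 2042 (mod 2279)
2278 = 2048 + 128 + 64 + 32 + 4 + 2 in binary powers of 2.
So 11^2278 ≡ 2042 · 1583 · 183 · 1096 · 967 · 121 ≡ 471 (mod 2279).
Since 471 ≠ 1, base 11 is a Fermat witness: 2279 is composite.

471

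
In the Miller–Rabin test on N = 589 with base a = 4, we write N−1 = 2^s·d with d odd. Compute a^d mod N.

589 − 1 = 588 = 2^2 · 147, so d = 147.
4^1 ≡ 4 (mod 589)
4^2 ≡ 4^2 = 16 ≡ 16 (mod 589)
4^4 ≡ 16^2 = 256 ≡ 256 (mod 589)
4^8 ≡ 256^2 = 65536 ≡ 157 (mod 589)
4^16 ≡ 157^2 = 24649 ≡ 500 (mod 589)
4^32 ≡ 500^2 = 250000 ≡ 264 (mod 589)
4^64 ≡ 264^2 = 69696 ≡ 194 (mod 589)
4^128 ≡ 194^2 = 37636 ≡ 529 (mod 589)
147 = 128 + 16 + 2 + 1 in binary powers of 2.
So 4^147 ≡ 529 · 500 · 16 · 4 ≡ 140 (mod 589).
Squaring chain: 140 → 163; never reaches −1, so base 4 is a Miller–Rabin witness that 589 is composite.

140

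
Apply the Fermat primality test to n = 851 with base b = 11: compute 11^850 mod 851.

26

11^1 ≡ 11 (mod 851)
11^2 ≡ 11^2 = 121 ≡ 121 (mod 851)
11^4 ≡ 121^2 = 14641 ≡ 174 (mod 851)
11^8 ≡ 174^2 = 30276 ≡ 491 (mod 851)
11^16 ≡ 491^2 = 241081 ≡ 248 (mod 851)
11^32 ≡ 248^2 = 61504 ≡ 232 (mod 851)
11^64 ≡ 232^2 = 53824 ≡ 211 (mod 851)
11^128 ≡ 211^2 = 44521 ≡ 269 (mod 851)
11^256 ≡ 269^2 = 72361 ≡ 26 (mod 851)
11^512 ≡ 26^2 = 676 ≡ 676 (mod 851)
850 = 512 + 256 + 64 + 16 + 2 in binary powers of 2.
So 11^850 ≡ 676 · 26 · 211 · 248 · 121 ≡ 26 (mod 851).
Since 26 ≠ 1, base 11 is a Fermat witness: 851 is composite.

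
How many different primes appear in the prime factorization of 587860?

587860 = 2^2 · 146965
146965 = 5 · 29393
29393 = 7 · 4199
4199 = 13 · 323
323 = 17 · 19
587860 = 2^2 · 5 · 7 · 13 · 17 · 19, which has 6 distinct prime factors.

6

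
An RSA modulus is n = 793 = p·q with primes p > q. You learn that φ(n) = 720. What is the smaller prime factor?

13

φ(n) = (p−1)(q−1) = n − (p+q) + 1, so p + q = 793 − 720 + 1 = 74.
p and q are the roots of t² − 74t + 793 = 0.
Discriminant: 74² − 4·793 = 5476 − 3172 = 2304; √2304 = 48.
q = (74 − 48)/2 = 13, p = (74 + 48)/2 = 61.
Check: 13 · 61 = 793.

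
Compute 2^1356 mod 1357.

997

2^1 ≡ 2 (mod 1357)
2^2 ≡ 2^2 = 4 ≡ 4 (mod 1357)
2^4 ≡ 4^2 = 16 ≡ 16 (mod 1357)
2^8 ≡ 16^2 = 256 ≡ 256 (mod 1357)
2^16 ≡ 256^2 = 65536 ≡ 400 (mod 1357)
2^32 ≡ 400^2 = 160000 ≡ 1231 (mod 1357)
2^64 ≡ 1231^2 = 1515361 ≡ 949 (mod 1357)
2^128 ≡ 949^2 = 900601 ≡ 910 (mod 1357)
2^256 ≡ 910^2 = 828100 ≡ 330 (mod 1357)
2^512 ≡ 330^2 = 108900 ≡ 340 (mod 1357)
2^1024 ≡ 340^2 = 115600 ≡ 255 (mod 1357)
1356 = 1024 + 256 + 64 + 8 + 4 in binary powers of 2.
So 2^1356 ≡ 255 · 330 · 949 · 256 · 16 ≡ 997 (mod 1357).
Since 997 ≠ 1, base 2 is a Fermat witness: 1357 is composite.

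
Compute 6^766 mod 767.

6^1 ≡ 6 (mod 767)
6^2 ≡ 6^2 = 36 ≡ 36 (mod 767)
6^4 ≡ 36^2 = 1296 ≡ 529 (mod 767)
6^8 ≡ 529^2 = 279841 ≡ 653 (mod 767)
6^16 ≡ 653^2 = 426409 ≡ 724 (mod 767)
6^32 ≡ 724^2 = 524176 ≡ 315 (mod 767)
6^64 ≡ 315^2 = 99225 ≡ 282 (mod 767)
6^128 ≡ 282^2 = 79524 ≡ 523 (mod 767)
6^256 ≡ 523^2 = 273529 ≡ 477 (mod 767)
6^512 ≡ 477^2 = 227529 ≡ 497 (mod 767)
766 = 512 + 128 + 64 + 32 + 16 + 8 + 4 + 2 in binary powers of 2.
So 6^766 ≡ 497 · 523 · 282 · 315 · 724 · 653 · 529 · 36 ≡ 641 (mod 767).
Since 641 ≠ 1, base 6 is a Fermat witness: 767 is composite.

641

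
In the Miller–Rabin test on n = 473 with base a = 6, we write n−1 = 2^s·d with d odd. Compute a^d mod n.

79

473 − 1 = 472 = 2^3 · 59, so d = 59.
6^1 ≡ 6 (mod 473)
6^2 ≡ 6^2 = 36 ≡ 36 (mod 473)
6^4 ≡ 36^2 = 1296 ≡ 350 (mod 473)
6^8 ≡ 350^2 = 122500 ≡ 466 (mod 473)
6^16 ≡ 466^2 = 217156 ≡ 49 (mod 473)
6^32 ≡ 49^2 = 2401 ≡ 36 (mod 473)
59 = 32 + 16 + 8 + 2 + 1 in binary powers of 2.
So 6^59 ≡ 36 · 49 · 466 · 36 · 6 ≡ 79 (mod 473).
Squaring chain: 79 → 92 → 423; never reaches −1, so base 6 is a Miller–Rabin witness that 473 is composite.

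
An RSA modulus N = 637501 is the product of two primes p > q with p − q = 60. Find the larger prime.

Since p = q + 60, we have 637501 = q(q + 60), so q² + 60q − 637501 = 0.
Discriminant: 60² + 4·637501 = 3600 + 2550004 = 2553604; √2553604 = 1598.
q = (−60 + 1598)/2 = 769, and p = q + 60 = 829.
Check: 769 · 829 = 637501.

829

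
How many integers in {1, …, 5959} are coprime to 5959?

5800

Factor: 5959 = 59 · 101.
φ(5959) = (59−1) · (101−1) = 58 · 100 = 5800.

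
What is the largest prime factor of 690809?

83

690809 = 7 · 98687
98687 = 29 · 3403
3403 = 41 · 83
83 is prime.
So 690809 = 7 · 29 · 41 · 83; the largest prime factor is 83.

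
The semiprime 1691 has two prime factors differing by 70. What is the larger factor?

89

Since p = q + 70, we have 1691 = q(q + 70), so q² + 70q − 1691 = 0.
Discriminant: 70² + 4·1691 = 4900 + 6764 = 11664; √11664 = 108.
q = (−70 + 108)/2 = 19, and p = q + 70 = 89.
Check: 19 · 89 = 1691.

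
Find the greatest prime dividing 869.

79

869 = 11 · 79
79 is prime.
So 869 = 11 · 79; the largest prime factor is 79.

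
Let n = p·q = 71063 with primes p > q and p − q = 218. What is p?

Since p = q + 218, we have 71063 = q(q + 218), so q² + 218q − 71063 = 0.
Discriminant: 218² + 4·71063 = 47524 + 284252 = 331776; √331776 = 576.
q = (−218 + 576)/2 = 179, and p = q + 218 = 397.
Check: 179 · 397 = 71063.

397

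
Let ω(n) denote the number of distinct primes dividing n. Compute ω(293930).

293930 = 2 · 146965
146965 = 5 · 29393
29393 = 7 · 4199
4199 = 13 · 323
323 = 17 · 19
293930 = 2 · 5 · 7 · 13 · 17 · 19, which has 6 distinct prime factors.

6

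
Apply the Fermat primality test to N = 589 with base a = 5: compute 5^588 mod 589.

5^1 ≡ 5 (mod 589)
5^2 ≡ 5^2 = 25 ≡ 25 (mod 589)
5^4 ≡ 25^2 = 625 ≡ 36 (mod 589)
5^8 ≡ 36^2 = 1296 ≡ 118 (mod 589)
5^16 ≡ 118^2 = 13924 ≡ 377 (mod 589)
5^32 ≡ 377^2 = 142129 ≡ 180 (mod 589)
5^64 ≡ 180^2 = 32400 ≡ 5 (mod 589)
5^128 ≡ 5^2 = 25 ≡ 25 (mod 589)
5^256 ≡ 25^2 = 625 ≡ 36 (mod 589)
5^512 ≡ 36^2 = 1296 ≡ 118 (mod 589)
588 = 512 + 64 + 8 + 4 in binary powers of 2.
So 5^588 ≡ 118 · 5 · 118 · 36 ≡ 125 (mod 589).
Since 125 ≠ 1, base 5 is a Fermat witness: 589 is composite.

125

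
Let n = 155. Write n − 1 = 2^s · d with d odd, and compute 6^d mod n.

26

155 − 1 = 154 = 2^1 · 77, so d = 77.
6^1 ≡ 6 (mod 155)
6^2 ≡ 6^2 = 36 ≡ 36 (mod 155)
6^4 ≡ 36^2 = 1296 ≡ 56 (mod 155)
6^8 ≡ 56^2 = 3136 ≡ 36 (mod 155)
6^16 ≡ 36^2 = 1296 ≡ 56 (mod 155)
6^32 ≡ 56^2 = 3136 ≡ 36 (mod 155)
6^64 ≡ 36^2 = 1296 ≡ 56 (mod 155)
77 = 64 + 8 + 4 + 1 in binary powers of 2.
So 6^77 ≡ 56 · 36 · 56 · 6 ≡ 26 (mod 155).
Squaring chain: 26; never reaches −1, so base 6 is a Miller–Rabin witness that 155 is composite.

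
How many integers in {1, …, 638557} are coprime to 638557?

615264

Factor: 638557 = 59 · 79 · 137.
φ(638557) = (59−1) · (79−1) · (137−1) = 58 · 78 · 136 = 615264.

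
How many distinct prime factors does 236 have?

236 = 2^2 · 59
236 = 2^2 · 59, which has 2 distinct prime factors.

2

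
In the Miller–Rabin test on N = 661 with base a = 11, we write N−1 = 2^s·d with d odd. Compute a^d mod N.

661 − 1 = 660 = 2^2 · 165, so d = 165.
11^1 ≡ 11 (mod 661)
11^2 ≡ 11^2 = 121 ≡ 121 (mod 661)
11^4 ≡ 121^2 = 14641 ≡ 99 (mod 661)
11^8 ≡ 99^2 = 9801 ≡ 547 (mod 661)
11^16 ≡ 547^2 = 299209 ≡ 437 (mod 661)
11^32 ≡ 437^2 = 190969 ≡ 601 (mod 661)
11^64 ≡ 601^2 = 361201 ≡ 295 (mod 661)
11^128 ≡ 295^2 = 87025 ≡ 434 (mod 661)
165 = 128 + 32 + 4 + 1 in binary powers of 2.
So 11^165 ≡ 434 · 601 · 99 · 11 ≡ 1 (mod 661).
Since 11^d ≡ 1 (mod 661), base 11 does not prove 661 composite.

1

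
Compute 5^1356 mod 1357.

105

5^1 ≡ 5 (mod 1357)
5^2 ≡ 5^2 = 25 ≡ 25 (mod 1357)
5^4 ≡ 25^2 = 625 ≡ 625 (mod 1357)
5^8 ≡ 625^2 = 390625 ≡ 1166 (mod 1357)
5^16 ≡ 1166^2 = 1359556 ≡ 1199 (mod 1357)
5^32 ≡ 1199^2 = 1437601 ≡ 538 (mod 1357)
5^64 ≡ 538^2 = 289444 ≡ 403 (mod 1357)
5^128 ≡ 403^2 = 162409 ≡ 926 (mod 1357)
5^256 ≡ 926^2 = 857476 ≡ 1209 (mod 1357)
5^512 ≡ 1209^2 = 1461681 ≡ 192 (mod 1357)
5^1024 ≡ 192^2 = 36864 ≡ 225 (mod 1357)
1356 = 1024 + 256 + 64 + 8 + 4 in binary powers of 2.
So 5^1356 ≡ 225 · 1209 · 403 · 1166 · 625 ≡ 105 (mod 1357).
Since 105 ≠ 1, base 5 is a Fermat witness: 1357 is composite.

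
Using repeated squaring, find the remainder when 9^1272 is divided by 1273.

710

9^1 ≡ 9 (mod 1273)
9^2 ≡ 9^2 = 81 ≡ 81 (mod 1273)
9^4 ≡ 81^2 = 6561 ≡ 196 (mod 1273)
9^8 ≡ 196^2 = 38416 ≡ 226 (mod 1273)
9^16 ≡ 226^2 = 51076 ≡ 156 (mod 1273)
9^32 ≡ 156^2 = 24336 ≡ 149 (mod 1273)
9^64 ≡ 149^2 = 22201 ≡ 560 (mod 1273)
9^128 ≡ 560^2 = 313600 ≡ 442 (mod 1273)
9^256 ≡ 442^2 = 195364 ≡ 595 (mod 1273)
9^512 ≡ 595^2 = 354025 ≡ 131 (mod 1273)
9^1024 ≡ 131^2 = 17161 ≡ 612 (mod 1273)
1272 = 1024 + 128 + 64 + 32 + 16 + 8 in binary powers of 2.
So 9^1272 ≡ 612 · 442 · 560 · 149 · 156 · 226 ≡ 710 (mod 1273).
Since 710 ≠ 1, base 9 is a Fermat witness: 1273 is composite.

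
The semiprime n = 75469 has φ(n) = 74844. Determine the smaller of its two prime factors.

φ(n) = (p−1)(q−1) = n − (p+q) + 1, so p + q = 75469 − 74844 + 1 = 626.
p and q are the roots of t² − 626t + 75469 = 0.
Discriminant: 626² − 4·75469 = 391876 − 301876 = 90000; √90000 = 300.
q = (626 − 300)/2 = 163, p = (626 + 300)/2 = 463.
Check: 163 · 463 = 75469.

163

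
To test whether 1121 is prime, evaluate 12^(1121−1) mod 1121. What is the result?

12^1 ≡ 12 (mod 1121)
12^2 ≡ 12^2 = 144 ≡ 144 (mod 1121)
12^4 ≡ 144^2 = 20736 ≡ 558 (mod 1121)
12^8 ≡ 558^2 = 311364 ≡ 847 (mod 1121)
12^16 ≡ 847^2 = 717409 ≡ 1090 (mod 1121)
12^32 ≡ 1090^2 = 1188100 ≡ 961 (mod 1121)
12^64 ≡ 961^2 = 923521 ≡ 938 (mod 1121)
12^128 ≡ 938^2 = 879844 ≡ 980 (mod 1121)
12^256 ≡ 980^2 = 960400 ≡ 824 (mod 1121)
12^512 ≡ 824^2 = 678976 ≡ 771 (mod 1121)
12^1024 ≡ 771^2 = 594441 ≡ 311 (mod 1121)
1120 = 1024 + 64 + 32 in binary powers of 2.
So 12^1120 ≡ 311 · 938 · 961 ≡ 197 (mod 1121).
Since 197 ≠ 1, base 12 is a Fermat witness: 1121 is composite.

197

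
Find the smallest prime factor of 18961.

18961 is odd.
Digit sum 25, not divisible by 3.
Ends in 1: not divisible by 5.
7: 18961 = 7·2708 + 5
11: 18961 = 11·1723 + 8
13: 18961 = 13·1458 + 7
17: 18961 = 17·1115 + 6
19: 18961 = 19·997 + 18
23: 18961 = 23·824 + 9
29: 18961 = 29·653 + 24
31: 18961 = 31·611 + 20
37: 18961 = 37·512 + 17
41: 18961 = 41·462 + 19
43: 18961 = 43·440 + 41
47: 18961 = 47·403 + 20
53: 18961 = 53·357 + 40
59: 18961 = 59·321 + 22
61: 18961 = 61·310 + 51
67: 18961 = 67·283

67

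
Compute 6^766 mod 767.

641

6^1 ≡ 6 (mod 767)
6^2 ≡ 6^2 = 36 ≡ 36 (mod 767)
6^4 ≡ 36^2 = 1296 ≡ 529 (mod 767)
6^8 ≡ 529^2 = 279841 ≡ 653 (mod 767)
6^16 ≡ 653^2 = 426409 ≡ 724 (mod 767)
6^32 ≡ 724^2 = 524176 ≡ 315 (mod 767)
6^64 ≡ 315^2 = 99225 ≡ 282 (mod 767)
6^128 ≡ 282^2 = 79524 ≡ 523 (mod 767)
6^256 ≡ 523^2 = 273529 ≡ 477 (mod 767)
6^512 ≡ 477^2 = 227529 ≡ 497 (mod 767)
766 = 512 + 128 + 64 + 32 + 16 + 8 + 4 + 2 in binary powers of 2.
So 6^766 ≡ 497 · 523 · 282 · 315 · 724 · 653 · 529 · 36 ≡ 641 (mod 767).
Since 641 ≠ 1, base 6 is a Fermat witness: 767 is composite.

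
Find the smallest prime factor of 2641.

19

2641 is odd.
Digit sum 13, not divisible by 3.
Ends in 1: not divisible by 5.
7: 2641 = 7·377 + 2
11: 2641 = 11·240 + 1
13: 2641 = 13·203 + 2
17: 2641 = 17·155 + 6
19: 2641 = 19·139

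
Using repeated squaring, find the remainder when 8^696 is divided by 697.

256

8^1 ≡ 8 (mod 697)
8^2 ≡ 8^2 = 64 ≡ 64 (mod 697)
8^4 ≡ 64^2 = 4096 ≡ 611 (mod 697)
8^8 ≡ 611^2 = 373321 ≡ 426 (mod 697)
8^16 ≡ 426^2 = 181476 ≡ 256 (mod 697)
8^32 ≡ 256^2 = 65536 ≡ 18 (mod 697)
8^64 ≡ 18^2 = 324 ≡ 324 (mod 697)
8^128 ≡ 324^2 = 104976 ≡ 426 (mod 697)
8^256 ≡ 426^2 = 181476 ≡ 256 (mod 697)
8^512 ≡ 256^2 = 65536 ≡ 18 (mod 697)
696 = 512 + 128 + 32 + 16 + 8 in binary powers of 2.
So 8^696 ≡ 18 · 426 · 18 · 256 · 426 ≡ 256 (mod 697).
Since 256 ≠ 1, base 8 is a Fermat witness: 697 is composite.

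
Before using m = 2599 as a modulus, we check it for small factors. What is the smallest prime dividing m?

23

2599 is odd.
Digit sum 25, not divisible by 3.
Ends in 9: not divisible by 5.
7: 2599 = 7·371 + 2
11: 2599 = 11·236 + 3
13: 2599 = 13·199 + 12
17: 2599 = 17·152 + 15
19: 2599 = 19·136 + 15
23: 2599 = 23·113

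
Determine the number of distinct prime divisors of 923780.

923780 = 2^2 · 230945
230945 = 5 · 46189
46189 = 11 · 4199
4199 = 13 · 323
323 = 17 · 19
923780 = 2^2 · 5 · 11 · 13 · 17 · 19, which has 6 distinct prime factors.

6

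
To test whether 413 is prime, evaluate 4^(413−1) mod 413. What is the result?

4^1 ≡ 4 (mod 413)
4^2 ≡ 4^2 = 16 ≡ 16 (mod 413)
4^4 ≡ 16^2 = 256 ≡ 256 (mod 413)
4^8 ≡ 256^2 = 65536 ≡ 282 (mod 413)
4^16 ≡ 282^2 = 79524 ≡ 228 (mod 413)
4^32 ≡ 228^2 = 51984 ≡ 359 (mod 413)
4^64 ≡ 359^2 = 128881 ≡ 25 (mod 413)
4^128 ≡ 25^2 = 625 ≡ 212 (mod 413)
4^256 ≡ 212^2 = 44944 ≡ 340 (mod 413)
412 = 256 + 128 + 16 + 8 + 4 in binary powers of 2.
So 4^412 ≡ 340 · 212 · 228 · 282 · 256 ≡ 25 (mod 413).
Since 25 ≠ 1, base 4 is a Fermat witness: 413 is composite.

25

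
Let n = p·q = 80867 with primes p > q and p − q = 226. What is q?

Since p = q + 226, we have 80867 = q(q + 226), so q² + 226q − 80867 = 0.
Discriminant: 226² + 4·80867 = 51076 + 323468 = 374544; √374544 = 612.
q = (−226 + 612)/2 = 193, and p = q + 226 = 419.
Check: 193 · 419 = 80867.

193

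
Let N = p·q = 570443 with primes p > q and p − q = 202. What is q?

Since p = q + 202, we have 570443 = q(q + 202), so q² + 202q − 570443 = 0.
Discriminant: 202² + 4·570443 = 40804 + 2281772 = 2322576; √2322576 = 1524.
q = (−202 + 1524)/2 = 661, and p = q + 202 = 863.
Check: 661 · 863 = 570443.

661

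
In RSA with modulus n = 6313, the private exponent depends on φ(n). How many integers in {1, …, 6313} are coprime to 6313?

6148

Factor: 6313 = 59 · 107.
φ(6313) = (59−1) · (107−1) = 58 · 106 = 6148.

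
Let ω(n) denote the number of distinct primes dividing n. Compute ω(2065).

2065 = 5 · 413
413 = 7 · 59
2065 = 5 · 7 · 59, which has 3 distinct prime factors.

3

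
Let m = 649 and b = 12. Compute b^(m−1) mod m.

133

12^1 ≡ 12 (mod 649)
12^2 ≡ 12^2 = 144 ≡ 144 (mod 649)
12^4 ≡ 144^2 = 20736 ≡ 617 (mod 649)
12^8 ≡ 617^2 = 380689 ≡ 375 (mod 649)
12^16 ≡ 375^2 = 140625 ≡ 441 (mod 649)
12^32 ≡ 441^2 = 194481 ≡ 430 (mod 649)
12^64 ≡ 430^2 = 184900 ≡ 584 (mod 649)
12^128 ≡ 584^2 = 341056 ≡ 331 (mod 649)
12^256 ≡ 331^2 = 109561 ≡ 529 (mod 649)
12^512 ≡ 529^2 = 279841 ≡ 122 (mod 649)
648 = 512 + 128 + 8 in binary powers of 2.
So 12^648 ≡ 122 · 331 · 375 ≡ 133 (mod 649).
Since 133 ≠ 1, base 12 is a Fermat witness: 649 is composite.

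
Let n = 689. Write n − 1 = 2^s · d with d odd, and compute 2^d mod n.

50

689 − 1 = 688 = 2^4 · 43, so d = 43.
2^1 ≡ 2 (mod 689)
2^2 ≡ 2^2 = 4 ≡ 4 (mod 689)
2^4 ≡ 4^2 = 16 ≡ 16 (mod 689)
2^8 ≡ 16^2 = 256 ≡ 256 (mod 689)
2^16 ≡ 256^2 = 65536 ≡ 81 (mod 689)
2^32 ≡ 81^2 = 6561 ≡ 360 (mod 689)
43 = 32 + 8 + 2 + 1 in binary powers of 2.
So 2^43 ≡ 360 · 256 · 4 · 2 ≡ 50 (mod 689).
Squaring chain: 50 → 433 → 81 → 360; never reaches −1, so base 2 is a Miller–Rabin witness that 689 is composite.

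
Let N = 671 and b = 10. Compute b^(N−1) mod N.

441

10^1 ≡ 10 (mod 671)
10^2 ≡ 10^2 = 100 ≡ 100 (mod 671)
10^4 ≡ 100^2 = 10000 ≡ 606 (mod 671)
10^8 ≡ 606^2 = 367236 ≡ 199 (mod 671)
10^16 ≡ 199^2 = 39601 ≡ 12 (mod 671)
10^32 ≡ 12^2 = 144 ≡ 144 (mod 671)
10^64 ≡ 144^2 = 20736 ≡ 606 (mod 671)
10^128 ≡ 606^2 = 367236 ≡ 199 (mod 671)
10^256 ≡ 199^2 = 39601 ≡ 12 (mod 671)
10^512 ≡ 12^2 = 144 ≡ 144 (mod 671)
670 = 512 + 128 + 16 + 8 + 4 + 2 in binary powers of 2.
So 10^670 ≡ 144 · 199 · 12 · 199 · 606 · 100 ≡ 441 (mod 671).
Since 441 ≠ 1, base 10 is a Fermat witness: 671 is composite.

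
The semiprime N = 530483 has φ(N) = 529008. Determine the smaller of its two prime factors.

φ(n) = (p−1)(q−1) = n − (p+q) + 1, so p + q = 530483 − 529008 + 1 = 1476.
p and q are the roots of t² − 1476t + 530483 = 0.
Discriminant: 1476² − 4·530483 = 2178576 − 2121932 = 56644; √56644 = 238.
q = (1476 − 238)/2 = 619, p = (1476 + 238)/2 = 857.
Check: 619 · 857 = 530483.

619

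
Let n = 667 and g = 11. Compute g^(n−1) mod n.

216

11^1 ≡ 11 (mod 667)
11^2 ≡ 11^2 = 121 ≡ 121 (mod 667)
11^4 ≡ 121^2 = 14641 ≡ 634 (mod 667)
11^8 ≡ 634^2 = 401956 ≡ 422 (mod 667)
11^16 ≡ 422^2 = 178084 ≡ 662 (mod 667)
11^32 ≡ 662^2 = 438244 ≡ 25 (mod 667)
11^64 ≡ 25^2 = 625 ≡ 625 (mod 667)
11^128 ≡ 625^2 = 390625 ≡ 430 (mod 667)
11^256 ≡ 430^2 = 184900 ≡ 141 (mod 667)
11^512 ≡ 141^2 = 19881 ≡ 538 (mod 667)
666 = 512 + 128 + 16 + 8 + 2 in binary powers of 2.
So 11^666 ≡ 538 · 430 · 662 · 422 · 121 ≡ 216 (mod 667).
Since 216 ≠ 1, base 11 is a Fermat witness: 667 is composite.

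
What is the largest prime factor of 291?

97

291 = 3 · 97
97 is prime.
So 291 = 3 · 97; the largest prime factor is 97.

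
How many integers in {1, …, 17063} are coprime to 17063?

Factor: 17063 = 113 · 151.
φ(17063) = (113−1) · (151−1) = 112 · 150 = 16800.

16800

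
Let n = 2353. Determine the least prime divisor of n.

13

2353 is odd.
Digit sum 13, not divisible by 3.
Ends in 3: not divisible by 5.
7: 2353 = 7·336 + 1
11: 2353 = 11·213 + 10
13: 2353 = 13·181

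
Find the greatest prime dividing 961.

31

961 = 31 · 31
31 = 31 · 1
So 961 = 31^2; the largest prime factor is 31.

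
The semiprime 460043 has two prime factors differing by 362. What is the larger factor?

883

Since p = q + 362, we have 460043 = q(q + 362), so q² + 362q − 460043 = 0.
Discriminant: 362² + 4·460043 = 131044 + 1840172 = 1971216; √1971216 = 1404.
q = (−362 + 1404)/2 = 521, and p = q + 362 = 883.
Check: 521 · 883 = 460043.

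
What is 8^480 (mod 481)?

8^1 ≡ 8 (mod 481)
8^2 ≡ 8^2 = 64 ≡ 64 (mod 481)
8^4 ≡ 64^2 = 4096 ≡ 248 (mod 481)
8^8 ≡ 248^2 = 61504 ≡ 417 (mod 481)
8^16 ≡ 417^2 = 173889 ≡ 248 (mod 481)
8^32 ≡ 248^2 = 61504 ≡ 417 (mod 481)
8^64 ≡ 417^2 = 173889 ≡ 248 (mod 481)
8^128 ≡ 248^2 = 61504 ≡ 417 (mod 481)
8^256 ≡ 417^2 = 173889 ≡ 248 (mod 481)
480 = 256 + 128 + 64 + 32 in binary powers of 2.
So 8^480 ≡ 248 · 417 · 248 · 417 ≡ 1 (mod 481).
Since the result is 1, base 8 gives no evidence that 481 is composite.

1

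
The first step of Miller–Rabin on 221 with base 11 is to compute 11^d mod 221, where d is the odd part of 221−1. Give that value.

54

221 − 1 = 220 = 2^2 · 55, so d = 55.
11^1 ≡ 11 (mod 221)
11^2 ≡ 11^2 = 121 ≡ 121 (mod 221)
11^4 ≡ 121^2 = 14641 ≡ 55 (mod 221)
11^8 ≡ 55^2 = 3025 ≡ 152 (mod 221)
11^16 ≡ 152^2 = 23104 ≡ 120 (mod 221)
11^32 ≡ 120^2 = 14400 ≡ 35 (mod 221)
55 = 32 + 16 + 4 + 2 + 1 in binary powers of 2.
So 11^55 ≡ 35 · 120 · 55 · 121 · 11 ≡ 54 (mod 221).
Squaring chain: 54 → 43; never reaches −1, so base 11 is a Miller–Rabin witness that 221 is composite.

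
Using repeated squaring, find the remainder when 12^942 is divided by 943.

12^1 ≡ 12 (mod 943)
12^2 ≡ 12^2 = 144 ≡ 144 (mod 943)
12^4 ≡ 144^2 = 20736 ≡ 933 (mod 943)
12^8 ≡ 933^2 = 870489 ≡ 100 (mod 943)
12^16 ≡ 100^2 = 10000 ≡ 570 (mod 943)
12^32 ≡ 570^2 = 324900 ≡ 508 (mod 943)
12^64 ≡ 508^2 = 258064 ≡ 625 (mod 943)
12^128 ≡ 625^2 = 390625 ≡ 223 (mod 943)
12^256 ≡ 223^2 = 49729 ≡ 693 (mod 943)
12^512 ≡ 693^2 = 480249 ≡ 262 (mod 943)
942 = 512 + 256 + 128 + 32 + 8 + 4 + 2 in binary powers of 2.
So 12^942 ≡ 262 · 693 · 223 · 508 · 100 · 933 · 144 ≡ 430 (mod 943).
Since 430 ≠ 1, base 12 is a Fermat witness: 943 is composite.

430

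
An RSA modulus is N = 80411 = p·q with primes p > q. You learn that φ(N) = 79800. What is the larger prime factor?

φ(n) = (p−1)(q−1) = n − (p+q) + 1, so p + q = 80411 − 79800 + 1 = 612.
p and q are the roots of t² − 612t + 80411 = 0.
Discriminant: 612² − 4·80411 = 374544 − 321644 = 52900; √52900 = 230.
q = (612 − 230)/2 = 191, p = (612 + 230)/2 = 421.
Check: 191 · 421 = 80411.

421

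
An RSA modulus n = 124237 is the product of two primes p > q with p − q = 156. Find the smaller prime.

Since p = q + 156, we have 124237 = q(q + 156), so q² + 156q − 124237 = 0.
Discriminant: 156² + 4·124237 = 24336 + 496948 = 521284; √521284 = 722.
q = (−156 + 722)/2 = 283, and p = q + 156 = 439.
Check: 283 · 439 = 124237.

283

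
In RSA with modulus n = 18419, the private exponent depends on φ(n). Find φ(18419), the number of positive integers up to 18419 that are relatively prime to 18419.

18144

Factor: 18419 = 113 · 163.
φ(18419) = (113−1) · (163−1) = 112 · 162 = 18144.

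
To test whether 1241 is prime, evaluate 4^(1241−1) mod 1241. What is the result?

4^1 ≡ 4 (mod 1241)
4^2 ≡ 4^2 = 16 ≡ 16 (mod 1241)
4^4 ≡ 16^2 = 256 ≡ 256 (mod 1241)
4^8 ≡ 256^2 = 65536 ≡ 1004 (mod 1241)
4^16 ≡ 1004^2 = 1008016 ≡ 324 (mod 1241)
4^32 ≡ 324^2 = 104976 ≡ 732 (mod 1241)
4^64 ≡ 732^2 = 535824 ≡ 953 (mod 1241)
4^128 ≡ 953^2 = 908209 ≡ 1038 (mod 1241)
4^256 ≡ 1038^2 = 1077444 ≡ 256 (mod 1241)
4^512 ≡ 256^2 = 65536 ≡ 1004 (mod 1241)
4^1024 ≡ 1004^2 = 1008016 ≡ 324 (mod 1241)
1240 = 1024 + 128 + 64 + 16 + 8 in binary powers of 2.
So 4^1240 ≡ 324 · 1038 · 953 · 324 · 1004 ≡ 324 (mod 1241).
Since 324 ≠ 1, base 4 is a Fermat witness: 1241 is composite.

324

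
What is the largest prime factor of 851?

37

851 = 23 · 37
37 is prime.
So 851 = 23 · 37; the largest prime factor is 37.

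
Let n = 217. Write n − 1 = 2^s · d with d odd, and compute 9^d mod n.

217 − 1 = 216 = 2^3 · 27, so d = 27.
9^1 ≡ 9 (mod 217)
9^2 ≡ 9^2 = 81 ≡ 81 (mod 217)
9^4 ≡ 81^2 = 6561 ≡ 51 (mod 217)
9^8 ≡ 51^2 = 2601 ≡ 214 (mod 217)
9^16 ≡ 214^2 = 45796 ≡ 9 (mod 217)
27 = 16 + 8 + 2 + 1 in binary powers of 2.
So 9^27 ≡ 9 · 214 · 81 · 9 ≡ 64 (mod 217).
Squaring chain: 64 → 190 → 78; never reaches −1, so base 9 is a Miller–Rabin witness that 217 is composite.

64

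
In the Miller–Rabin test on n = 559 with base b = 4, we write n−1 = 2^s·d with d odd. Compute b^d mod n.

559 − 1 = 558 = 2^1 · 279, so d = 279.
4^1 ≡ 4 (mod 559)
4^2 ≡ 4^2 = 16 ≡ 16 (mod 559)
4^4 ≡ 16^2 = 256 ≡ 256 (mod 559)
4^8 ≡ 256^2 = 65536 ≡ 133 (mod 559)
4^16 ≡ 133^2 = 17689 ≡ 360 (mod 559)
4^32 ≡ 360^2 = 129600 ≡ 471 (mod 559)
4^64 ≡ 471^2 = 221841 ≡ 477 (mod 559)
4^128 ≡ 477^2 = 227529 ≡ 16 (mod 559)
4^256 ≡ 16^2 = 256 ≡ 256 (mod 559)
279 = 256 + 16 + 4 + 2 + 1 in binary powers of 2.
So 4^279 ≡ 256 · 360 · 256 · 16 · 4 ≡ 441 (mod 559).
Squaring chain: 441; never reaches −1, so base 4 is a Miller–Rabin witness that 559 is composite.

441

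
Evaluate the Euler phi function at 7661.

7452

Factor: 7661 = 47 · 163.
φ(7661) = (47−1) · (163−1) = 46 · 162 = 7452.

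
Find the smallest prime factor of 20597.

43

20597 is odd.
Digit sum 23, not divisible by 3.
Ends in 7: not divisible by 5.
7: 20597 = 7·2942 + 3
11: 20597 = 11·1872 + 5
13: 20597 = 13·1584 + 5
17: 20597 = 17·1211 + 10
19: 20597 = 19·1084 + 1
23: 20597 = 23·895 + 12
29: 20597 = 29·710 + 7
31: 20597 = 31·664 + 13
37: 20597 = 37·556 + 25
41: 20597 = 41·502 + 15
43: 20597 = 43·479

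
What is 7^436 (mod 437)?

7^1 ≡ 7 (mod 437)
7^2 ≡ 7^2 = 49 ≡ 49 (mod 437)
7^4 ≡ 49^2 = 2401 ≡ 216 (mod 437)
7^8 ≡ 216^2 = 46656 ≡ 334 (mod 437)
7^16 ≡ 334^2 = 111556 ≡ 121 (mod 437)
7^32 ≡ 121^2 = 14641 ≡ 220 (mod 437)
7^64 ≡ 220^2 = 48400 ≡ 330 (mod 437)
7^128 ≡ 330^2 = 108900 ≡ 87 (mod 437)
7^256 ≡ 87^2 = 7569 ≡ 140 (mod 437)
436 = 256 + 128 + 32 + 16 + 4 in binary powers of 2.
So 7^436 ≡ 140 · 87 · 220 · 121 · 216 ≡ 64 (mod 437).
Since 64 ≠ 1, base 7 is a Fermat witness: 437 is composite.

64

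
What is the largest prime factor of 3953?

3953 = 59 · 67
67 is prime.
So 3953 = 59 · 67; the largest prime factor is 67.

67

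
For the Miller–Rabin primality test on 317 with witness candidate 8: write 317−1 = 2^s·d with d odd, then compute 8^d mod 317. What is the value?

317 − 1 = 316 = 2^2 · 79, so d = 79.
8^1 ≡ 8 (mod 317)
8^2 ≡ 8^2 = 64 ≡ 64 (mod 317)
8^4 ≡ 64^2 = 4096 ≡ 292 (mod 317)
8^8 ≡ 292^2 = 85264 ≡ 308 (mod 317)
8^16 ≡ 308^2 = 94864 ≡ 81 (mod 317)
8^32 ≡ 81^2 = 6561 ≡ 221 (mod 317)
8^64 ≡ 221^2 = 48841 ≡ 23 (mod 317)
79 = 64 + 8 + 4 + 2 + 1 in binary powers of 2.
So 8^79 ≡ 23 · 308 · 292 · 64 · 8 ≡ 114 (mod 317).
Squaring chain: 114 → 316; reaches −1, so base 8 does not prove 317 composite.

114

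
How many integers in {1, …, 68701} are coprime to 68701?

Factor: 68701 = 23 · 29 · 103.
φ(68701) = (23−1) · (29−1) · (103−1) = 22 · 28 · 102 = 62832.

62832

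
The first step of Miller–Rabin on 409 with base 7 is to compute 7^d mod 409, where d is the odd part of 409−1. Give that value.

343

409 − 1 = 408 = 2^3 · 51, so d = 51.
7^1 ≡ 7 (mod 409)
7^2 ≡ 7^2 = 49 ≡ 49 (mod 409)
7^4 ≡ 49^2 = 2401 ≡ 356 (mod 409)
7^8 ≡ 356^2 = 126736 ≡ 355 (mod 409)
7^16 ≡ 355^2 = 126025 ≡ 53 (mod 409)
7^32 ≡ 53^2 = 2809 ≡ 355 (mod 409)
51 = 32 + 16 + 2 + 1 in binary powers of 2.
So 7^51 ≡ 355 · 53 · 49 · 7 ≡ 343 (mod 409).
Squaring chain: 343 → 266 → 408; reaches −1, so base 7 does not prove 409 composite.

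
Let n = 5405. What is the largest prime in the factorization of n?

5405 = 5 · 1081
1081 = 23 · 47
47 is prime.
So 5405 = 5 · 23 · 47; the largest prime factor is 47.

47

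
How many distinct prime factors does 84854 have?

84854 = 2 · 42427
42427 = 7 · 6061
6061 = 11 · 551
551 = 19 · 29
84854 = 2 · 7 · 11 · 19 · 29, which has 5 distinct prime factors.

5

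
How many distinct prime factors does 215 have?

2

215 = 5 · 43
215 = 5 · 43, which has 2 distinct prime factors.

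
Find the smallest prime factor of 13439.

13439 is odd.
Digit sum 20, not divisible by 3.
Ends in 9: not divisible by 5.
7: 13439 = 7·1919 + 6
11: 13439 = 11·1221 + 8
13: 13439 = 13·1033 + 10
17: 13439 = 17·790 + 9
19: 13439 = 19·707 + 6
23: 13439 = 23·584 + 7
29: 13439 = 29·463 + 12
31: 13439 = 31·433 + 16
37: 13439 = 37·363 + 8
41: 13439 = 41·327 + 32
43: 13439 = 43·312 + 23
47: 13439 = 47·285 + 44
53: 13439 = 53·253 + 30
59: 13439 = 59·227 + 46
61: 13439 = 61·220 + 19
67: 13439 = 67·200 + 39
71: 13439 = 71·189 + 20
73: 13439 = 73·184 + 7
79: 13439 = 79·170 + 9
83: 13439 = 83·161 + 76
89: 13439 = 89·151

89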